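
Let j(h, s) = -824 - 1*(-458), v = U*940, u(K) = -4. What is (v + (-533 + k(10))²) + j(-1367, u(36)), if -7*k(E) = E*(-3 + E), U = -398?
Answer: -79637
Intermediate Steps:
k(E) = -E*(-3 + E)/7
v = -374120 (v = -398*940 = -374120)
j(h, s) = -366 (j(h, s) = -824 + 458 = -366)
(v + (-533 + k(10))²) + j(-1367, u(36)) = (-374120 + (-533 + (⅐)*10*(3 - 1*10))²) - 366 = (-374120 + (-533 + (⅐)*10*(3 - 10))²) - 366 = (-374120 + (-533 + (⅐)*10*(-7))²) - 366 = (-374120 + (-533 - 10)²) - 366 = (-374120 + (-543)²) - 366 = (-374120 + 294849) - 366 = -79271 - 366 = -79637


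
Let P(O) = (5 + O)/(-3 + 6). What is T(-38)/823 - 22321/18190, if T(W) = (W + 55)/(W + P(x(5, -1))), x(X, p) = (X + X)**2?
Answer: -3259987/2641830 ≈ -1.2340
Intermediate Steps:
x(X, p) = 4*X**2 (x(X, p) = (2*X)**2 = 4*X**2)
P(O) = 5/3 + O/3 (P(O) = (5 + O)/3 = (5 + O)*(1/3) = 5/3 + O/3)
T(W) = (55 + W)/(35 + W) (T(W) = (W + 55)/(W + (5/3 + (4*5**2)/3)) = (55 + W)/(W + (5/3 + (4*25)/3)) = (55 + W)/(W + (5/3 + (1/3)*100)) = (55 + W)/(W + (5/3 + 100/3)) = (55 + W)/(W + 35) = (55 + W)/(35 + W))
T(-38)/823 - 22321/18190 = ((55 - 38)/(35 - 38))/823 - 22321/18190 = (17/(-3))*(1/823) - 22321*1/18190 = -1/3*17*(1/823) - 1313/1070 = -17/3*1/823 - 1313/1070 = -17/2469 - 1313/1070 = -3259987/2641830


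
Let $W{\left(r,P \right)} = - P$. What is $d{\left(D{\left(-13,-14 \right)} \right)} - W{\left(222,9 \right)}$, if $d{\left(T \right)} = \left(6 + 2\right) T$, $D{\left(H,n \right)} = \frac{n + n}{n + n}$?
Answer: $17$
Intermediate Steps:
$D{\left(H,n \right)} = 1$ ($D{\left(H,n \right)} = \frac{2 n}{2 n} = 2 n \frac{1}{2 n} = 1$)
$d{\left(T \right)} = 8 T$
$d{\left(D{\left(-13,-14 \right)} \right)} - W{\left(222,9 \right)} = 8 \cdot 1 - \left(-1\right) 9 = 8 - -9 = 8 + 9 = 17$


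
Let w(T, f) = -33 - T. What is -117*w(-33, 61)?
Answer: 0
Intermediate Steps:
-117*w(-33, 61) = -117*(-33 - 1*(-33)) = -117*(-33 + 33) = -117*0 = 0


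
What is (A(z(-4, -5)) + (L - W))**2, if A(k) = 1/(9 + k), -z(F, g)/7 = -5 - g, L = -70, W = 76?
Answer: 1723969/81 ≈ 21284.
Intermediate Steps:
z(F, g) = 35 + 7*g (z(F, g) = -7*(-5 - g) = 35 + 7*g)
(A(z(-4, -5)) + (L - W))**2 = (1/(9 + (35 + 7*(-5))) + (-70 - 1*76))**2 = (1/(9 + (35 - 35)) + (-70 - 76))**2 = (1/(9 + 0) - 146)**2 = (1/9 - 146)**2 = (-1313/9)**2 = 1723969/81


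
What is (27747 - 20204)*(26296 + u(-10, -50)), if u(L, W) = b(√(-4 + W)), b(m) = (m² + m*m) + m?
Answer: 197536084 + 22629*I*√6 ≈ 1.9754e+8 + 55430.0*I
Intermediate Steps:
b(m) = m + 2*m² (b(m) = (m² + m²) + m = 2*m² + m = m + 2*m²)
u(L, W) = √(-4 + W)*(1 + 2*√(-4 + W))
(27747 - 20204)*(26296 + u(-10, -50)) = (27747 - 20204)*(26296 + (-8 + √(-4 - 50) + 2*(-50))) = 7543*(26296 + (-8 + √(-54) - 100)) = 7543*(26296 + (-8 + 3*I*√6 - 100)) = 7543*(26296 + (-108 + 3*I*√6)) = 7543*(26188 + 3*I*√6) = 197536084 + 22629*I*√6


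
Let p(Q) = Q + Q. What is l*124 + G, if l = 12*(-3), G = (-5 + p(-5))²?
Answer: -4239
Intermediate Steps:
p(Q) = 2*Q
G = 225 (G = (-5 + 2*(-5))² = (-5 - 10)² = (-15)² = 225)
l = -36
l*124 + G = -36*124 + 225 = -4464 + 225 = -4239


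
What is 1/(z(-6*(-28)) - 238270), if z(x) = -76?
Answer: -1/238346 ≈ -4.1956e-6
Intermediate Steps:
1/(z(-6*(-28)) - 238270) = 1/(-76 - 238270) = 1/(-238346) = -1/238346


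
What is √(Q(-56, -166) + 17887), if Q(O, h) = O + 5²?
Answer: 24*√31 ≈ 133.63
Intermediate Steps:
Q(O, h) = 25 + O (Q(O, h) = O + 25 = 25 + O)
√(Q(-56, -166) + 17887) = √((25 - 56) + 17887) = √(-31 + 17887) = √17856 = 24*√31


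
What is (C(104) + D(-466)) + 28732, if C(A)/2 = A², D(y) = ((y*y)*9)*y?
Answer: -910701900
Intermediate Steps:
D(y) = 9*y³ (D(y) = (y²*9)*y = (9*y²)*y = 9*y³)
C(A) = 2*A²
(C(104) + D(-466)) + 28732 = (2*104² + 9*(-466)³) + 28732 = (2*10816 + 9*(-101194696)) + 28732 = (21632 - 910752264) + 28732 = -910730632 + 28732 = -910701900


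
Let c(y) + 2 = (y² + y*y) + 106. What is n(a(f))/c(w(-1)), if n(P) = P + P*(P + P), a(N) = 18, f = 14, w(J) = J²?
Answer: 333/53 ≈ 6.2830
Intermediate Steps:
c(y) = 104 + 2*y² (c(y) = -2 + ((y² + y*y) + 106) = -2 + ((y² + y²) + 106) = -2 + (2*y² + 106) = -2 + (106 + 2*y²) = 104 + 2*y²)
n(P) = P + 2*P² (n(P) = P + P*(2*P) = P + 2*P²)
n(a(f))/c(w(-1)) = (18*(1 + 2*18))/(104 + 2*((-1)²)²) = (18*(1 + 36))/(104 + 2*1²) = (18*37)/(104 + 2*1) = 666/(104 + 2) = 666/106 = 666*(1/106) = 333/53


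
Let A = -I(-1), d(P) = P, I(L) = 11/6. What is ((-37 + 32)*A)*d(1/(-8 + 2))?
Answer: -55/36 ≈ -1.5278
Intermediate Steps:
I(L) = 11/6 (I(L) = 11*(1/6) = 11/6)
A = -11/6 (A = -1*11/6 = -11/6 ≈ -1.8333)
((-37 + 32)*A)*d(1/(-8 + 2)) = ((-37 + 32)*(-11/6))/(-8 + 2) = -5*(-11/6)/(-6) = (55/6)*(-1/6) = -55/36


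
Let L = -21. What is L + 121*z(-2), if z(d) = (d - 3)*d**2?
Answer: -2441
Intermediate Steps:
z(d) = d**2*(-3 + d) (z(d) = (-3 + d)*d**2 = d**2*(-3 + d))
L + 121*z(-2) = -21 + 121*((-2)**2*(-3 - 2)) = -21 + 121*(4*(-5)) = -21 + 121*(-20) = -21 - 2420 = -2441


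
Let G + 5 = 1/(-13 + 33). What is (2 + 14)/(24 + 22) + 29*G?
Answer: -65873/460 ≈ -143.20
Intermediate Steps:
G = -99/20 (G = -5 + 1/(-13 + 33) = -5 + 1/20 = -99/20 ≈ -4.9500)
(2 + 14)/(24 + 22) + 29*G = (2 + 14)/(24 + 22) + 29*(-99/20) = 16/46 - 2871/20 = 16*(1/46) - 2871/20 = 8/23 - 2871/20 = -65873/460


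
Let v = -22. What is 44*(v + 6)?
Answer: -704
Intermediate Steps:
44*(v + 6) = 44*(-22 + 6) = 44*(-16) = -704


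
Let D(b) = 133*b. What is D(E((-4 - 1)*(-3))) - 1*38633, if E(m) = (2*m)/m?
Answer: -38367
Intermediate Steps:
E(m) = 2
D(E((-4 - 1)*(-3))) - 1*38633 = 133*2 - 1*38633 = 266 - 38633 = -38367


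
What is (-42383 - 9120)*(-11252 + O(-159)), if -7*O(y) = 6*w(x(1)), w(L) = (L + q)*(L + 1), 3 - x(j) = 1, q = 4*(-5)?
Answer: 4039895320/7 ≈ 5.7713e+8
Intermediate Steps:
q = -20
x(j) = 2 (x(j) = 3 - 1*1 = 3 - 1 = 2)
w(L) = (1 + L)*(-20 + L) (w(L) = (L - 20)*(L + 1) = (-20 + L)*(1 + L) = (1 + L)*(-20 + L))
O(y) = 324/7 (O(y) = -6*(-20 + 2² - 19*2)/7 = -6*(-20 + 4 - 38)/7 = -6*(-54)/7 = -⅐*(-324) = 324/7)
(-42383 - 9120)*(-11252 + O(-159)) = (-42383 - 9120)*(-11252 + 324/7) = -51503*(-78440/7) = 4039895320/7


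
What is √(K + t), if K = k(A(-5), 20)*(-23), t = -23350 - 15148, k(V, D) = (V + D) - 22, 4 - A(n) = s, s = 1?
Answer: I*√38521 ≈ 196.27*I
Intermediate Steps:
A(n) = 3 (A(n) = 4 - 1*1 = 4 - 1 = 3)
k(V, D) = -22 + D + V (k(V, D) = (D + V) - 22 = -22 + D + V)
t = -38498
K = -23 (K = (-22 + 20 + 3)*(-23) = 1*(-23) = -23)
√(K + t) = √(-23 - 38498) = √(-38521) = I*√38521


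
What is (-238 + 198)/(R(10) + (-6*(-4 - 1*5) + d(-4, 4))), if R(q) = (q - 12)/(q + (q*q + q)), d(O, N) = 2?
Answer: -2400/3359 ≈ -0.71450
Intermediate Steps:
R(q) = (-12 + q)/(q² + 2*q) (R(q) = (-12 + q)/(q + (q² + q)) = (-12 + q)/(q + (q + q²)) = (-12 + q)/(q² + 2*q))
(-238 + 198)/(R(10) + (-6*(-4 - 1*5) + d(-4, 4))) = (-238 + 198)/((-12 + 10)/(10*(2 + 10)) + (-6*(-4 - 1*5) + 2)) = -40/((⅒)*(-2)/12 + (-6*(-4 - 5) + 2)) = -40/((⅒)*(1/12)*(-2) + (-6*(-9) + 2)) = -40/(-1/60 + (54 + 2)) = -40/(-1/60 + 56) = -40/3359/60 = -40*60/3359 = -2400/3359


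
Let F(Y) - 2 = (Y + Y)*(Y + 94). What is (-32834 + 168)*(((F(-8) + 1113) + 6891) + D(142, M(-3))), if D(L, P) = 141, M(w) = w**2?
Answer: -221181486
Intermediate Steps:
F(Y) = 2 + 2*Y*(94 + Y) (F(Y) = 2 + (Y + Y)*(Y + 94) = 2 + (2*Y)*(94 + Y) = 2 + 2*Y*(94 + Y))
(-32834 + 168)*(((F(-8) + 1113) + 6891) + D(142, M(-3))) = (-32834 + 168)*((((2 + 2*(-8)**2 + 188*(-8)) + 1113) + 6891) + 141) = -32666*((((2 + 2*64 - 1504) + 1113) + 6891) + 141) = -32666*((((2 + 128 - 1504) + 1113) + 6891) + 141) = -32666*(((-1374 + 1113) + 6891) + 141) = -32666*((-261 + 6891) + 141) = -32666*(6630 + 141) = -32666*6771 = -221181486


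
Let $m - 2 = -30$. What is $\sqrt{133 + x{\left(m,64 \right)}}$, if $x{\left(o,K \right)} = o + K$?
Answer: $13$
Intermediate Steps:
$m = -28$ ($m = 2 - 30 = -28$)
$x{\left(o,K \right)} = K + o$
$\sqrt{133 + x{\left(m,64 \right)}} = \sqrt{133 + \left(64 - 28\right)} = \sqrt{133 + 36} = \sqrt{169} = 13$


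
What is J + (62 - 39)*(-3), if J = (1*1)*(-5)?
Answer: -74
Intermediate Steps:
J = -5 (J = 1*(-5) = -5)
J + (62 - 39)*(-3) = -5 + (62 - 39)*(-3) = -5 + 23*(-3) = -5 - 69 = -74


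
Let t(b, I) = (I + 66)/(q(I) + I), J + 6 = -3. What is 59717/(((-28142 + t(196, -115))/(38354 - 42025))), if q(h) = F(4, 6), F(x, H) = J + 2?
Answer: 26744975054/3433275 ≈ 7789.9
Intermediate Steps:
J = -9 (J = -6 - 3 = -9)
F(x, H) = -7 (F(x, H) = -9 + 2 = -7)
q(h) = -7
t(b, I) = (66 + I)/(-7 + I) (t(b, I) = (I + 66)/(-7 + I) = (66 + I)/(-7 + I))
59717/(((-28142 + t(196, -115))/(38354 - 42025))) = 59717/(((-28142 + (66 - 115)/(-7 - 115))/(38354 - 42025))) = 59717/(((-28142 - 49/(-122))/(-3671))) = 59717/(((-28142 - 1/122*(-49))*(-1/3671))) = 59717/(((-28142 + 49/122)*(-1/3671))) = 59717/((-3433275/122*(-1/3671))) = 59717/(3433275/447862) = 59717*(447862/3433275) = 26744975054/3433275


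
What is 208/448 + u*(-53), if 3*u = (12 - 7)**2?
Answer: -37061/84 ≈ -441.20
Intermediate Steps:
u = 25/3 (u = (12 - 7)**2/3 = (1/3)*5**2 = (1/3)*25 = 25/3 ≈ 8.3333)
208/448 + u*(-53) = 208/448 + (25/3)*(-53) = 208*(1/448) - 1325/3 = 13/28 - 1325/3 = -37061/84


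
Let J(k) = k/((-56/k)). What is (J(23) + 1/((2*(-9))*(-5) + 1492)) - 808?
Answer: -738971/904 ≈ -817.45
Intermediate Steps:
J(k) = -k²/56 (J(k) = k*(-k/56) = -k²/56)
(J(23) + 1/((2*(-9))*(-5) + 1492)) - 808 = (-1/56*23² + 1/((2*(-9))*(-5) + 1492)) - 808 = (-1/56*529 + 1/(-18*(-5) + 1492)) - 808 = (-529/56 + 1/(90 + 1492)) - 808 = (-529/56 + 1/1582) - 808 = -8539/904 - 808 = -738971/904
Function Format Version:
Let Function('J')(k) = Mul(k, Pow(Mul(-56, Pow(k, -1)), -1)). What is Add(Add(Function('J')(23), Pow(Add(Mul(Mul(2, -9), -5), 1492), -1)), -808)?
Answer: Rational(-738971, 904) ≈ -817.45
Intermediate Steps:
Function('J')(k) = Mul(Rational(-1, 56), Pow(k, 2)) (Function('J')(k) = Mul(k, Mul(Rational(-1, 56), k)) = Mul(Rational(-1, 56), Pow(k, 2)))
Add(Add(Function('J')(23), Pow(Add(Mul(Mul(2, -9), -5), 1492), -1)), -808) = Add(Add(Mul(Rational(-1, 56), Pow(23, 2)), Pow(Add(Mul(Mul(2, -9), -5), 1492), -1)), -808) = Add(Add(Mul(Rational(-1, 56), 529), Pow(Add(Mul(-18, -5), 1492), -1)), -808) = Add(Add(Rational(-529, 56), Pow(Add(90, 1492), -1)), -808) = Add(Add(Rational(-529, 56), Pow(1582, -1)), -808) = Add(Add(Rational(-529, 56), Rational(1, 1582)), -808) = Add(Rational(-8539, 904), -808) = Rational(-738971, 904)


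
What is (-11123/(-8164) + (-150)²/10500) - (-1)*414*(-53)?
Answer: -1253741095/57148 ≈ -21939.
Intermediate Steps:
(-11123/(-8164) + (-150)²/10500) - (-1)*414*(-53) = (-11123*(-1/8164) + 22500*(1/10500)) - (-1)*(-21942) = (11123/8164 + 15/7) - 1*21942 = 200321/57148 - 21942 = -1253741095/57148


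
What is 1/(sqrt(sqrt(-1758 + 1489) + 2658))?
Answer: 1/sqrt(2658 + I*sqrt(269)) ≈ 0.019396 - 5.984e-5*I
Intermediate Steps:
1/(sqrt(sqrt(-1758 + 1489) + 2658)) = 1/(sqrt(sqrt(-269) + 2658)) = 1/(sqrt(I*sqrt(269) + 2658)) = 1/(sqrt(2658 + I*sqrt(269))) = 1/sqrt(2658 + I*sqrt(269))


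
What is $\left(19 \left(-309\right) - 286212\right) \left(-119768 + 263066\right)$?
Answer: $-41854909734$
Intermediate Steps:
$\left(19 \left(-309\right) - 286212\right) \left(-119768 + 263066\right) = \left(-5871 - 286212\right) 143298 = \left(-292083\right) 143298 = -41854909734$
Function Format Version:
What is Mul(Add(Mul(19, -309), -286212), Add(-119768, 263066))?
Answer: -41854909734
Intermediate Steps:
Mul(Add(Mul(19, -309), -286212), Add(-119768, 263066)) = Mul(Add(-5871, -286212), 143298) = Mul(-292083, 143298) = -41854909734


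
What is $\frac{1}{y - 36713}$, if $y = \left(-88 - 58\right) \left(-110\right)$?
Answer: $- \frac{1}{20653} \approx -4.8419 \cdot 10^{-5}$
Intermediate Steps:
$y = 16060$ ($y = \left(-146\right) \left(-110\right) = 16060$)
$\frac{1}{y - 36713} = \frac{1}{16060 - 36713} = \frac{1}{-20653} = - \frac{1}{20653}$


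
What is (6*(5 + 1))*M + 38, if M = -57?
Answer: -2014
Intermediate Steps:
(6*(5 + 1))*M + 38 = (6*(5 + 1))*(-57) + 38 = (6*6)*(-57) + 38 = 36*(-57) + 38 = -2052 + 38 = -2014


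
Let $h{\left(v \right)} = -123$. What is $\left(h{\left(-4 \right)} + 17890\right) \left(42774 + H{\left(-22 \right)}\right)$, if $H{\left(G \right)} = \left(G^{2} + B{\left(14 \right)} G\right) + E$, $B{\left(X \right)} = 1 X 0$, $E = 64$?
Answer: $769701974$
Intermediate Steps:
$B{\left(X \right)} = 0$ ($B{\left(X \right)} = X 0 = 0$)
$H{\left(G \right)} = 64 + G^{2}$ ($H{\left(G \right)} = \left(G^{2} + 0 G\right) + 64 = \left(G^{2} + 0\right) + 64 = G^{2} + 64 = 64 + G^{2}$)
$\left(h{\left(-4 \right)} + 17890\right) \left(42774 + H{\left(-22 \right)}\right) = \left(-123 + 17890\right) \left(42774 + \left(64 + \left(-22\right)^{2}\right)\right) = 17767 \left(42774 + \left(64 + 484\right)\right) = 17767 \left(42774 + 548\right) = 17767 \cdot 43322 = 769701974$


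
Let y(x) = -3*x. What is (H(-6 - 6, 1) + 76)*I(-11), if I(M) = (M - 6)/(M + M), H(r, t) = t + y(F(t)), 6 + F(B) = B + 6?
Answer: 629/11 ≈ 57.182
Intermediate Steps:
F(B) = B (F(B) = -6 + (B + 6) = -6 + (6 + B) = B)
H(r, t) = -2*t (H(r, t) = t - 3*t = -2*t)
I(M) = (-6 + M)/(2*M) (I(M) = (-6 + M)/((2*M)) = (-6 + M)*(1/(2*M)) = (-6 + M)/(2*M))
(H(-6 - 6, 1) + 76)*I(-11) = (-2*1 + 76)*((1/2)*(-6 - 11)/(-11)) = (-2 + 76)*((1/2)*(-1/11)*(-17)) = 74*(17/22) = 629/11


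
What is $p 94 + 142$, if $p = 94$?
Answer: $8978$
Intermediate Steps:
$p 94 + 142 = 94 \cdot 94 + 142 = 8836 + 142 = 8978$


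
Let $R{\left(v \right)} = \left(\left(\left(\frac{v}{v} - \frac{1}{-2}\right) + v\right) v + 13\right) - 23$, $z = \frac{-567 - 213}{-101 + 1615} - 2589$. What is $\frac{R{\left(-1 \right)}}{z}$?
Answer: $\frac{5299}{1306842} \approx 0.0040548$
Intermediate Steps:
$z = - \frac{1960263}{757}$ ($z = - \frac{780}{1514} - 2589 = \left(-780\right) \frac{1}{1514} - 2589 = - \frac{390}{757} - 2589 = - \frac{1960263}{757} \approx -2589.5$)
$R{\left(v \right)} = -10 + v \left(\frac{3}{2} + v\right)$ ($R{\left(v \right)} = \left(\left(\left(1 - - \frac{1}{2}\right) + v\right) v + 13\right) - 23 = \left(\left(\left(1 + \frac{1}{2}\right) + v\right) v + 13\right) - 23 = \left(\left(\frac{3}{2} + v\right) v + 13\right) - 23 = \left(v \left(\frac{3}{2} + v\right) + 13\right) - 23 = \left(13 + v \left(\frac{3}{2} + v\right)\right) - 23 = -10 + v \left(\frac{3}{2} + v\right)$)
$\frac{R{\left(-1 \right)}}{z} = \frac{-10 + \left(-1\right)^{2} + \frac{3}{2} \left(-1\right)}{- \frac{1960263}{757}} = \left(-10 + 1 - \frac{3}{2}\right) \left(- \frac{757}{1960263}\right) = \left(- \frac{21}{2}\right) \left(- \frac{757}{1960263}\right) = \frac{5299}{1306842}$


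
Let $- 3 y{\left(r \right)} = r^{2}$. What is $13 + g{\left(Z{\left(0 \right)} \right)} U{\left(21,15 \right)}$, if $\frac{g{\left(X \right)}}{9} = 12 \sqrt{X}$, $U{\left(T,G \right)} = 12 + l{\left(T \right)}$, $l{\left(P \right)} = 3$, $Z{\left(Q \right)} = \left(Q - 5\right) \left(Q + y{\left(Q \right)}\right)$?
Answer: $13$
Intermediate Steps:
$y{\left(r \right)} = - \frac{r^{2}}{3}$
$Z{\left(Q \right)} = \left(-5 + Q\right) \left(Q - \frac{Q^{2}}{3}\right)$ ($Z{\left(Q \right)} = \left(Q - 5\right) \left(Q - \frac{Q^{2}}{3}\right) = \left(-5 + Q\right) \left(Q - \frac{Q^{2}}{3}\right)$)
$U{\left(T,G \right)} = 15$ ($U{\left(T,G \right)} = 12 + 3 = 15$)
$g{\left(X \right)} = 108 \sqrt{X}$ ($g{\left(X \right)} = 9 \cdot 12 \sqrt{X} = 108 \sqrt{X}$)
$13 + g{\left(Z{\left(0 \right)} \right)} U{\left(21,15 \right)} = 13 + 108 \sqrt{\frac{1}{3} \cdot 0 \left(-15 - 0^{2} + 8 \cdot 0\right)} 15 = 13 + 108 \sqrt{\frac{1}{3} \cdot 0 \left(-15 - 0 + 0\right)} 15 = 13 + 108 \sqrt{\frac{1}{3} \cdot 0 \left(-15 + 0 + 0\right)} 15 = 13 + 108 \sqrt{\frac{1}{3} \cdot 0 \left(-15\right)} 15 = 13 + 108 \sqrt{0} \cdot 15 = 13 + 108 \cdot 0 \cdot 15 = 13 + 0 \cdot 15 = 13 + 0 = 13$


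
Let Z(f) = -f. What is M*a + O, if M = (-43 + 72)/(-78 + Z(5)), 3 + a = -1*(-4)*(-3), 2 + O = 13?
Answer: 1348/83 ≈ 16.241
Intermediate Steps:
O = 11 (O = -2 + 13 = 11)
a = -15 (a = -3 - 1*(-4)*(-3) = -3 + 4*(-3) = -3 - 12 = -15)
M = -29/83 (M = (-43 + 72)/(-78 - 1*5) = 29/(-78 - 5) = 29/(-83) = 29*(-1/83) = -29/83 ≈ -0.34940)
M*a + O = -29/83*(-15) + 11 = 435/83 + 11 = 1348/83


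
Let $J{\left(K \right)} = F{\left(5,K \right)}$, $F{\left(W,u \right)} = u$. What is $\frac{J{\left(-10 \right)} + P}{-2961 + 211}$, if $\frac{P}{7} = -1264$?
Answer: $\frac{4429}{1375} \approx 3.2211$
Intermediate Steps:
$P = -8848$ ($P = 7 \left(-1264\right) = -8848$)
$J{\left(K \right)} = K$
$\frac{J{\left(-10 \right)} + P}{-2961 + 211} = \frac{-10 - 8848}{-2961 + 211} = - \frac{8858}{-2750} = \left(-8858\right) \left(- \frac{1}{2750}\right) = \frac{4429}{1375}$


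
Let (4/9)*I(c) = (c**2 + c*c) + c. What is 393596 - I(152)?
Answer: 289286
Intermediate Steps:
I(c) = 9*c**2/2 + 9*c/4 (I(c) = 9*((c**2 + c*c) + c)/4 = 9*((c**2 + c**2) + c)/4 = 9*(2*c**2 + c)/4 = 9*(c + 2*c**2)/4 = 9*c**2/2 + 9*c/4)
393596 - I(152) = 393596 - 9*152*(1 + 2*152)/4 = 393596 - 9*152*(1 + 304)/4 = 393596 - 9*152*305/4 = 393596 - 1*104310 = 393596 - 104310 = 289286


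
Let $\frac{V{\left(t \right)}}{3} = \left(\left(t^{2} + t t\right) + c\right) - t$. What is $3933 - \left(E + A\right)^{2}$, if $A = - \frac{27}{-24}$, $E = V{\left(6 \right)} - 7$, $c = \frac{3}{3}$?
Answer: $- \frac{2185009}{64} \approx -34141.0$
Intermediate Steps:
$c = 1$ ($c = 3 \cdot \frac{1}{3} = 1$)
$V{\left(t \right)} = 3 - 3 t + 6 t^{2}$ ($V{\left(t \right)} = 3 \left(\left(\left(t^{2} + t t\right) + 1\right) - t\right) = 3 \left(\left(\left(t^{2} + t^{2}\right) + 1\right) - t\right) = 3 \left(\left(2 t^{2} + 1\right) - t\right) = 3 \left(\left(1 + 2 t^{2}\right) - t\right) = 3 \left(1 - t + 2 t^{2}\right) = 3 - 3 t + 6 t^{2}$)
$E = 194$ ($E = \left(3 - 18 + 6 \cdot 6^{2}\right) - 7 = \left(3 - 18 + 6 \cdot 36\right) - 7 = \left(3 - 18 + 216\right) - 7 = 201 - 7 = 194$)
$A = \frac{9}{8}$ ($A = \left(-27\right) \left(- \frac{1}{24}\right) = \frac{9}{8} \approx 1.125$)
$3933 - \left(E + A\right)^{2} = 3933 - \left(194 + \frac{9}{8}\right)^{2} = 3933 - \left(\frac{1561}{8}\right)^{2} = 3933 - \frac{2436721}{64} = - \frac{2185009}{64}$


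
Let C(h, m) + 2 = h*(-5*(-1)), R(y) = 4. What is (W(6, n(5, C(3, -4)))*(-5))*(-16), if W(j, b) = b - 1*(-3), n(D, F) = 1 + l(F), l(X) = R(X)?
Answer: 640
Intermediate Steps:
C(h, m) = -2 + 5*h (C(h, m) = -2 + h*(-5*(-1)) = -2 + h*5 = -2 + 5*h)
l(X) = 4
n(D, F) = 5 (n(D, F) = 1 + 4 = 5)
W(j, b) = 3 + b (W(j, b) = b + 3 = 3 + b)
(W(6, n(5, C(3, -4)))*(-5))*(-16) = ((3 + 5)*(-5))*(-16) = (8*(-5))*(-16) = -40*(-16) = 640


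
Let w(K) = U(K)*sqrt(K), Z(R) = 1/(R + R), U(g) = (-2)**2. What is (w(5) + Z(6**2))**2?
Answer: 414721/5184 + sqrt(5)/9 ≈ 80.249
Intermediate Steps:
U(g) = 4
Z(R) = 1/(2*R)
w(K) = 4*sqrt(K)
(w(5) + Z(6**2))**2 = (4*sqrt(5) + 1/(2*(6**2)))**2 = (4*sqrt(5) + (1/2)/36)**2 = (4*sqrt(5) + (1/2)*(1/36))**2 = (4*sqrt(5) + 1/72)**2 = (1/72 + 4*sqrt(5))**2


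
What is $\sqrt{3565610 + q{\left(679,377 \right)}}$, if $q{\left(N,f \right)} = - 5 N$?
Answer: $\sqrt{3562215} \approx 1887.4$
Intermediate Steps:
$\sqrt{3565610 + q{\left(679,377 \right)}} = \sqrt{3565610 - 3395} = \sqrt{3562215}$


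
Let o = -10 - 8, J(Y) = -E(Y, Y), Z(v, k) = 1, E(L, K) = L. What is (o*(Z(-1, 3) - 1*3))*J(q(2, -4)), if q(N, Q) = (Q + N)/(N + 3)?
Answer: 72/5 ≈ 14.400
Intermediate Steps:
q(N, Q) = (N + Q)/(3 + N)
J(Y) = -Y
o = -18
(o*(Z(-1, 3) - 1*3))*J(q(2, -4)) = (-18*(1 - 1*3))*(-(2 - 4)/(3 + 2)) = (-18*(1 - 3))*(-(-2)/5) = (-18*(-2))*(-(-2)/5) = 36*(-1*(-⅖)) = 36*(⅖) = 72/5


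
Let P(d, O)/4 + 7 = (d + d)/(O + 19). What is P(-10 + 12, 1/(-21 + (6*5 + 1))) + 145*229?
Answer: 6336967/191 ≈ 33178.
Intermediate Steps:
P(d, O) = -28 + 8*d/(19 + O) (P(d, O) = -28 + 4*((d + d)/(O + 19)) = -28 + 4*((2*d)/(19 + O)) = -28 + 4*(2*d/(19 + O)) = -28 + 8*d/(19 + O))
P(-10 + 12, 1/(-21 + (6*5 + 1))) + 145*229 = 4*(-133 - 7/(-21 + (6*5 + 1)) + 2*(-10 + 12))/(19 + 1/(-21 + (6*5 + 1))) + 145*229 = 4*(-133 - 7/(-21 + (30 + 1)) + 2*2)/(19 + 1/(-21 + (30 + 1))) + 33205 = 4*(-133 - 7/(-21 + 31) + 4)/(19 + 1/(-21 + 31)) + 33205 = 4*(-133 - 7/10 + 4)/(19 + 1/10) + 33205 = 4*(-133 - 7*⅒ + 4)/(19 + ⅒) + 33205 = 4*(-133 - 7/10 + 4)/(191/10) + 33205 = 4*(10/191)*(-1297/10) + 33205 = -5188/191 + 33205 = 6336967/191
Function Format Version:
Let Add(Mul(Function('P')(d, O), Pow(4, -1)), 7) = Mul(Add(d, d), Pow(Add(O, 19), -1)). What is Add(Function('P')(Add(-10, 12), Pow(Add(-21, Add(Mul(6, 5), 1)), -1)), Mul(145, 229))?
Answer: Rational(6336967, 191) ≈ 33178.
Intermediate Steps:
Function('P')(d, O) = Add(-28, Mul(8, d, Pow(Add(19, O), -1))) (Function('P')(d, O) = Add(-28, Mul(4, Mul(Add(d, d), Pow(Add(O, 19), -1)))) = Add(-28, Mul(4, Mul(Mul(2, d), Pow(Add(19, O), -1)))) = Add(-28, Mul(4, Mul(2, d, Pow(Add(19, O), -1)))) = Add(-28, Mul(8, d, Pow(Add(19, O), -1))))
Add(Function('P')(Add(-10, 12), Pow(Add(-21, Add(Mul(6, 5), 1)), -1)), Mul(145, 229)) = Add(Mul(4, Pow(Add(19, Pow(Add(-21, Add(Mul(6, 5), 1)), -1)), -1), Add(-133, Mul(-7, Pow(Add(-21, Add(Mul(6, 5), 1)), -1)), Mul(2, Add(-10, 12)))), Mul(145, 229)) = Add(Mul(4, Pow(Add(19, Pow(Add(-21, Add(30, 1)), -1)), -1), Add(-133, Mul(-7, Pow(Add(-21, Add(30, 1)), -1)), Mul(2, 2))), 33205) = Add(Mul(4, Pow(Add(19, Pow(Add(-21, 31), -1)), -1), Add(-133, Mul(-7, Pow(Add(-21, 31), -1)), 4)), 33205) = Add(Mul(4, Pow(Add(19, Pow(10, -1)), -1), Add(-133, Mul(-7, Pow(10, -1)), 4)), 33205) = Add(Mul(4, Pow(Add(19, Rational(1, 10)), -1), Add(-133, Mul(-7, Rational(1, 10)), 4)), 33205) = Add(Mul(4, Pow(Rational(191, 10), -1), Add(-133, Rational(-7, 10), 4)), 33205) = Add(Mul(4, Rational(10, 191), Rational(-1297, 10)), 33205) = Add(Rational(-5188, 191), 33205) = Rational(6336967, 191)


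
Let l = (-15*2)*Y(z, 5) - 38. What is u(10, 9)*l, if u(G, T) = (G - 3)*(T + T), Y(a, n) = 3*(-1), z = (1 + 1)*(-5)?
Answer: 6552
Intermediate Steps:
z = -10 (z = 2*(-5) = -10)
Y(a, n) = -3
u(G, T) = 2*T*(-3 + G) (u(G, T) = (-3 + G)*(2*T) = 2*T*(-3 + G))
l = 52 (l = -15*2*(-3) - 38 = -30*(-3) - 38 = 90 - 38 = 52)
u(10, 9)*l = (2*9*(-3 + 10))*52 = (2*9*7)*52 = 126*52 = 6552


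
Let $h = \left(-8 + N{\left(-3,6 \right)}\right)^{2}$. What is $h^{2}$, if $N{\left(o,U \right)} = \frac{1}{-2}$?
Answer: $\frac{83521}{16} \approx 5220.1$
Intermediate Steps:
$N{\left(o,U \right)} = - \frac{1}{2}$
$h = \frac{289}{4}$ ($h = \left(-8 - \frac{1}{2}\right)^{2} = \left(- \frac{17}{2}\right)^{2} = \frac{289}{4} \approx 72.25$)
$h^{2} = \left(\frac{289}{4}\right)^{2} = \frac{83521}{16}$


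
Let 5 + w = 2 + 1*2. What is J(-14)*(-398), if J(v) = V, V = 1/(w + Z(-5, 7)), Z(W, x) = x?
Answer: -199/3 ≈ -66.333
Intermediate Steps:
w = -1 (w = -5 + (2 + 1*2) = -5 + (2 + 2) = -5 + 4 = -1)
V = 1/6 (V = 1/(-1 + 7) = 1/6 ≈ 0.16667)
J(v) = 1/6
J(-14)*(-398) = (1/6)*(-398) = -199/3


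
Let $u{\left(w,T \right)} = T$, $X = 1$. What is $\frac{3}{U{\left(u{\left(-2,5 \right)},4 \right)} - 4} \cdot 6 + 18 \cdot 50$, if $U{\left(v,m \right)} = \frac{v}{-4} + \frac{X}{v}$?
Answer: $\frac{90540}{101} \approx 896.44$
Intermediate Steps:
$U{\left(v,m \right)} = \frac{1}{v} - \frac{v}{4}$ ($U{\left(v,m \right)} = \frac{v}{-4} + 1 \frac{1}{v} = v \left(- \frac{1}{4}\right) + \frac{1}{v} = - \frac{v}{4} + \frac{1}{v} = \frac{1}{v} - \frac{v}{4}$)
$\frac{3}{U{\left(u{\left(-2,5 \right)},4 \right)} - 4} \cdot 6 + 18 \cdot 50 = \frac{3}{\left(\frac{1}{5} - \frac{5}{4}\right) - 4} \cdot 6 + 18 \cdot 50 = \frac{3}{\left(\frac{1}{5} - \frac{5}{4}\right) - 4} \cdot 6 + 900 = \frac{3}{- \frac{21}{20} - 4} \cdot 6 + 900 = \frac{3}{- \frac{101}{20}} \cdot 6 + 900 = 3 \left(- \frac{20}{101}\right) 6 + 900 = \left(- \frac{60}{101}\right) 6 + 900 = - \frac{360}{101} + 900 = \frac{90540}{101}$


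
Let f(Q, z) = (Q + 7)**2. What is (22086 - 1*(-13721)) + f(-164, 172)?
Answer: 60456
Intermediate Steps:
f(Q, z) = (7 + Q)**2
(22086 - 1*(-13721)) + f(-164, 172) = (22086 - 1*(-13721)) + (7 - 164)**2 = (22086 + 13721) + (-157)**2 = 35807 + 24649 = 60456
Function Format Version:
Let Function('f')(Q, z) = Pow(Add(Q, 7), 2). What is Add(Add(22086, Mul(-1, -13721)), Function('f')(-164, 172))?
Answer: 60456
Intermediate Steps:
Function('f')(Q, z) = Pow(Add(7, Q), 2)
Add(Add(22086, Mul(-1, -13721)), Function('f')(-164, 172)) = Add(Add(22086, Mul(-1, -13721)), Pow(Add(7, -164), 2)) = Add(Add(22086, 13721), Pow(-157, 2)) = Add(35807, 24649) = 60456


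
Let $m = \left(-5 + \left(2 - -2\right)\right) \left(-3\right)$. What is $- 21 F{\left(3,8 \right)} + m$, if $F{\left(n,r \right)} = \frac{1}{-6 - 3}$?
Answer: $\frac{16}{3} \approx 5.3333$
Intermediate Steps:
$F{\left(n,r \right)} = - \frac{1}{9}$ ($F{\left(n,r \right)} = \frac{1}{-9} = - \frac{1}{9}$)
$m = 3$ ($m = \left(-5 + \left(2 + 2\right)\right) \left(-3\right) = \left(-5 + 4\right) \left(-3\right) = \left(-1\right) \left(-3\right) = 3$)
$- 21 F{\left(3,8 \right)} + m = \left(-21\right) \left(- \frac{1}{9}\right) + 3 = \frac{7}{3} + 3 = \frac{16}{3}$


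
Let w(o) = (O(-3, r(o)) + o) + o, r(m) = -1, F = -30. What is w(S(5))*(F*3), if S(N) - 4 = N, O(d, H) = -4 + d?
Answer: -990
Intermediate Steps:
S(N) = 4 + N
w(o) = -7 + 2*o (w(o) = ((-4 - 3) + o) + o = (-7 + o) + o = -7 + 2*o)
w(S(5))*(F*3) = (-7 + 2*(4 + 5))*(-30*3) = (-7 + 2*9)*(-90) = (-7 + 18)*(-90) = 11*(-90) = -990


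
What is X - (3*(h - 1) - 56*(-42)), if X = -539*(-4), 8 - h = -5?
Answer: -232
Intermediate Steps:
h = 13 (h = 8 - 1*(-5) = 8 + 5 = 13)
X = 2156
X - (3*(h - 1) - 56*(-42)) = 2156 - (3*(13 - 1) - 56*(-42)) = 2156 - (3*12 + 2352) = 2156 - (36 + 2352) = 2156 - 1*2388 = 2156 - 2388 = -232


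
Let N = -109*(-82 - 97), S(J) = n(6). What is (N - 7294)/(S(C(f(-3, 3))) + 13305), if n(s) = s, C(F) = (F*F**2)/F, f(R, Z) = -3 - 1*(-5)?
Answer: 12217/13311 ≈ 0.91781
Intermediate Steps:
f(R, Z) = 2 (f(R, Z) = -3 + 5 = 2)
C(F) = F**2 (C(F) = F**3/F = F**2)
S(J) = 6
N = 19511 (N = -109*(-179) = 19511)
(N - 7294)/(S(C(f(-3, 3))) + 13305) = (19511 - 7294)/(6 + 13305) = 12217/13311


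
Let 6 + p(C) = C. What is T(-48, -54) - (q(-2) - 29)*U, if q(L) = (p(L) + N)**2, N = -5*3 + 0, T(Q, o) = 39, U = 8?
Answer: -3961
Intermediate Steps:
p(C) = -6 + C
N = -15 (N = -15 + 0 = -15)
q(L) = (-21 + L)**2 (q(L) = ((-6 + L) - 15)**2 = (-21 + L)**2)
T(-48, -54) - (q(-2) - 29)*U = 39 - ((-21 - 2)**2 - 29)*8 = 39 - ((-23)**2 - 29)*8 = 39 - (529 - 29)*8 = 39 - 500*8 = 39 - 1*4000 = 39 - 4000 = -3961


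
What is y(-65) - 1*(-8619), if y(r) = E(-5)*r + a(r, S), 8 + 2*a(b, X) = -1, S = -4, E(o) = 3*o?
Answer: 19179/2 ≈ 9589.5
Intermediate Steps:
a(b, X) = -9/2 (a(b, X) = -4 + (½)*(-1) = -4 - ½ = -9/2)
y(r) = -9/2 - 15*r (y(r) = (3*(-5))*r - 9/2 = -15*r - 9/2 = -9/2 - 15*r)
y(-65) - 1*(-8619) = (-9/2 - 15*(-65)) - 1*(-8619) = (-9/2 + 975) + 8619 = 1941/2 + 8619 = 19179/2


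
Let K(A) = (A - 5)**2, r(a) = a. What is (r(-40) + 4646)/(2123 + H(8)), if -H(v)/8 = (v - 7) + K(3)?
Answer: 4606/2083 ≈ 2.2112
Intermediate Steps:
K(A) = (-5 + A)**2
H(v) = 24 - 8*v (H(v) = -8*((v - 7) + (-5 + 3)**2) = -8*((-7 + v) + (-2)**2) = -8*((-7 + v) + 4) = -8*(-3 + v) = 24 - 8*v)
(r(-40) + 4646)/(2123 + H(8)) = (-40 + 4646)/(2123 + (24 - 8*8)) = 4606/(2123 + (24 - 64)) = 4606/(2123 - 40) = 4606/2083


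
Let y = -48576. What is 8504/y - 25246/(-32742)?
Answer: 19748161/33134904 ≈ 0.59599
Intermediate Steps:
8504/y - 25246/(-32742) = 8504/(-48576) - 25246/(-32742) = 8504*(-1/48576) - 25246*(-1/32742) = -1063/6072 + 12623/16371 = 19748161/33134904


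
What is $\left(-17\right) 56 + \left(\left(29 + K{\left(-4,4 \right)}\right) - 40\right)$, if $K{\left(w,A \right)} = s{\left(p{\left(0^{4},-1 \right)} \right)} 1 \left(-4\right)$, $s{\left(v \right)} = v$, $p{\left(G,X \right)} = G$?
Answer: $-963$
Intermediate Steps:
$K{\left(w,A \right)} = 0$ ($K{\left(w,A \right)} = 0^{4} \cdot 1 \left(-4\right) = 0 \cdot 1 \left(-4\right) = 0 \left(-4\right) = 0$)
$\left(-17\right) 56 + \left(\left(29 + K{\left(-4,4 \right)}\right) - 40\right) = \left(-17\right) 56 + \left(\left(29 + 0\right) - 40\right) = -952 + \left(29 - 40\right) = -952 - 11 = -963$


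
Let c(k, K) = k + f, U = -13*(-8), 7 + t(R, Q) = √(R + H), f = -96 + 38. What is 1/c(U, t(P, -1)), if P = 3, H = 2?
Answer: 1/46 ≈ 0.021739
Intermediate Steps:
f = -58
t(R, Q) = -7 + √(2 + R) (t(R, Q) = -7 + √(R + 2) = -7 + √(2 + R))
U = 104
c(k, K) = -58 + k (c(k, K) = k - 58 = -58 + k)
1/c(U, t(P, -1)) = 1/(-58 + 104) = 1/46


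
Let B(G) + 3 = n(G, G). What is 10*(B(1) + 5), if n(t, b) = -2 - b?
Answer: -10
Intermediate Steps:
B(G) = -5 - G (B(G) = -3 + (-2 - G) = -5 - G)
10*(B(1) + 5) = 10*((-5 - 1*1) + 5) = 10*((-5 - 1) + 5) = 10*(-6 + 5) = 10*(-1) = -10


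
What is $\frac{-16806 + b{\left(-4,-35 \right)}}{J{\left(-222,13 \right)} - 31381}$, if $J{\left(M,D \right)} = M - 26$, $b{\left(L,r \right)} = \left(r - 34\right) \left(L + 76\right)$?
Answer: $\frac{7258}{10543} \approx 0.68842$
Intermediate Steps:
$b{\left(L,r \right)} = \left(-34 + r\right) \left(76 + L\right)$
$J{\left(M,D \right)} = -26 + M$
$\frac{-16806 + b{\left(-4,-35 \right)}}{J{\left(-222,13 \right)} - 31381} = \frac{-16806 - 4968}{\left(-26 - 222\right) - 31381} = \frac{-16806 + \left(-2584 + 136 - 2660 + 140\right)}{-248 - 31381} = \frac{-16806 - 4968}{-31629} = \left(-21774\right) \left(- \frac{1}{31629}\right) = \frac{7258}{10543}$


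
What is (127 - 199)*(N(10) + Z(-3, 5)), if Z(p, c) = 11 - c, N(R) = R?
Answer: -1152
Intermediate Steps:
(127 - 199)*(N(10) + Z(-3, 5)) = (127 - 199)*(10 + (11 - 1*5)) = -72*(10 + (11 - 5)) = -72*(10 + 6) = -72*16 = -1152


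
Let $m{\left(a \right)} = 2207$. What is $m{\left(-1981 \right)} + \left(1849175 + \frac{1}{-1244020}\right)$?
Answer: $\frac{2303156235639}{1244020} \approx 1.8514 \cdot 10^{6}$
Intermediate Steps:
$m{\left(-1981 \right)} + \left(1849175 + \frac{1}{-1244020}\right) = 2207 + \left(1849175 + \frac{1}{-1244020}\right) = 2207 + \left(1849175 - \frac{1}{1244020}\right) = 2207 + \frac{2300410683499}{1244020} = \frac{2303156235639}{1244020}$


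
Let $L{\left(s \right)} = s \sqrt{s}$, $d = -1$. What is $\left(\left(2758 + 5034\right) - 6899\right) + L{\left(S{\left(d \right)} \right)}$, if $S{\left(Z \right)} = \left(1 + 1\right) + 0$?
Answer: $893 + 2 \sqrt{2} \approx 895.83$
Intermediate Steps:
$S{\left(Z \right)} = 2$ ($S{\left(Z \right)} = 2 + 0 = 2$)
$L{\left(s \right)} = s^{\frac{3}{2}}$
$\left(\left(2758 + 5034\right) - 6899\right) + L{\left(S{\left(d \right)} \right)} = \left(\left(2758 + 5034\right) - 6899\right) + 2^{\frac{3}{2}} = \left(7792 - 6899\right) + 2 \sqrt{2} = 893 + 2 \sqrt{2}$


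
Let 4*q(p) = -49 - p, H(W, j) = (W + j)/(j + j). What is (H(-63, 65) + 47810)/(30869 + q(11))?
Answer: 3107651/2005510 ≈ 1.5496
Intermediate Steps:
H(W, j) = (W + j)/(2*j) (H(W, j) = (W + j)/((2*j)) = (W + j)*(1/(2*j)) = (W + j)/(2*j))
q(p) = -49/4 - p/4 (q(p) = (-49 - p)/4 = -49/4 - p/4)
(H(-63, 65) + 47810)/(30869 + q(11)) = ((½)*(-63 + 65)/65 + 47810)/(30869 + (-49/4 - ¼*11)) = ((½)*(1/65)*2 + 47810)/(30869 + (-49/4 - 11/4)) = (1/65 + 47810)/(30869 - 15) = (3107651/65)/30854 = (3107651/65)*(1/30854) = 3107651/2005510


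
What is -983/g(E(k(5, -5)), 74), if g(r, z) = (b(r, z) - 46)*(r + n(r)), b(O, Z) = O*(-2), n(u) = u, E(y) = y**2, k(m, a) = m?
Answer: 983/4800 ≈ 0.20479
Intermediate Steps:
b(O, Z) = -2*O
g(r, z) = 2*r*(-46 - 2*r) (g(r, z) = (-2*r - 46)*(r + r) = (-46 - 2*r)*(2*r) = 2*r*(-46 - 2*r))
-983/g(E(k(5, -5)), 74) = -983*1/(100*(-23 - 1*5**2)) = -983*1/(100*(-23 - 1*25)) = -983*1/(100*(-23 - 25)) = -983/(4*25*(-48)) = -983/(-4800) = -983*(-1/4800) = 983/4800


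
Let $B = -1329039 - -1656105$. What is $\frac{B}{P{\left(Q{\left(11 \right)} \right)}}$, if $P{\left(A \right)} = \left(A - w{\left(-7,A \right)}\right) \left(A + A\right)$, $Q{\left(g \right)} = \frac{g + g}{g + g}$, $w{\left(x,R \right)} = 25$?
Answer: $- \frac{54511}{8} \approx -6813.9$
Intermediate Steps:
$Q{\left(g \right)} = 1$ ($Q{\left(g \right)} = \frac{2 g}{2 g} = 2 g \frac{1}{2 g} = 1$)
$P{\left(A \right)} = 2 A \left(-25 + A\right)$ ($P{\left(A \right)} = \left(A - 25\right) \left(A + A\right) = \left(A - 25\right) 2 A = \left(-25 + A\right) 2 A = 2 A \left(-25 + A\right)$)
$B = 327066$ ($B = -1329039 + 1656105 = 327066$)
$\frac{B}{P{\left(Q{\left(11 \right)} \right)}} = \frac{327066}{2 \cdot 1 \left(-25 + 1\right)} = \frac{327066}{2 \cdot 1 \left(-24\right)} = \frac{327066}{-48} = 327066 \left(- \frac{1}{48}\right) = - \frac{54511}{8}$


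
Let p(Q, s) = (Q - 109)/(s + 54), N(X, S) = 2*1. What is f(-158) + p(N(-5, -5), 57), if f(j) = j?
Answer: -17645/111 ≈ -158.96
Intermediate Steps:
N(X, S) = 2
p(Q, s) = (-109 + Q)/(54 + s)
f(-158) + p(N(-5, -5), 57) = -158 + (-109 + 2)/(54 + 57) = -158 - 107/111 = -17645/111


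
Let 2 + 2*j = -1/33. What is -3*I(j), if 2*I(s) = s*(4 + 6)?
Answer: 335/22 ≈ 15.227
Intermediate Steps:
j = -67/66 (j = -1 + (-1/33)/2 = -1 + (-1*1/33)/2 = -1 + (½)*(-1/33) = -1 - 1/66 = -67/66 ≈ -1.0152)
I(s) = 5*s (I(s) = (s*(4 + 6))/2 = (s*10)/2 = (10*s)/2 = 5*s)
-3*I(j) = -15*(-67)/66 = -3*(-335/66) = 335/22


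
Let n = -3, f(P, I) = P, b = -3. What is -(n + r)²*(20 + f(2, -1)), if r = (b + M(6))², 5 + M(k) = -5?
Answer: -606232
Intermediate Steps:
M(k) = -10 (M(k) = -5 - 5 = -10)
r = 169 (r = (-3 - 10)² = (-13)² = 169)
-(n + r)²*(20 + f(2, -1)) = -(-3 + 169)²*(20 + 2) = -166²*22 = -27556*22 = -1*606232 = -606232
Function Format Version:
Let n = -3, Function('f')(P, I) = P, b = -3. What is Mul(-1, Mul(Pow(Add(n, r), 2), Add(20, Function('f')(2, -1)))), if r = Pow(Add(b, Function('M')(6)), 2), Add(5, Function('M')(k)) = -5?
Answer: -606232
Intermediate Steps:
Function('M')(k) = -10 (Function('M')(k) = Add(-5, -5) = -10)
r = 169 (r = Pow(Add(-3, -10), 2) = Pow(-13, 2) = 169)
Mul(-1, Mul(Pow(Add(n, r), 2), Add(20, Function('f')(2, -1)))) = Mul(-1, Mul(Pow(Add(-3, 169), 2), Add(20, 2))) = Mul(-1, Mul(Pow(166, 2), 22)) = Mul(-1, Mul(27556, 22)) = Mul(-1, 606232) = -606232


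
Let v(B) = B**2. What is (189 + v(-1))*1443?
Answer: 274170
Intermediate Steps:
(189 + v(-1))*1443 = (189 + (-1)**2)*1443 = (189 + 1)*1443 = 190*1443 = 274170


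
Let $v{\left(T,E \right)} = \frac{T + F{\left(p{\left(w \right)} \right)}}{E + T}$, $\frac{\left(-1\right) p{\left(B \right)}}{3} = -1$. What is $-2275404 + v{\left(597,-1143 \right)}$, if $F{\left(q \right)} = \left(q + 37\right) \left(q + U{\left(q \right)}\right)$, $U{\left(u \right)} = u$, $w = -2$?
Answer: $- \frac{414123807}{182} \approx -2.2754 \cdot 10^{6}$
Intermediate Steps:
$p{\left(B \right)} = 3$ ($p{\left(B \right)} = \left(-3\right) \left(-1\right) = 3$)
$F{\left(q \right)} = 2 q \left(37 + q\right)$ ($F{\left(q \right)} = \left(q + 37\right) \left(q + q\right) = \left(37 + q\right) 2 q = 2 q \left(37 + q\right)$)
$v{\left(T,E \right)} = \frac{240 + T}{E + T}$ ($v{\left(T,E \right)} = \frac{T + 2 \cdot 3 \left(37 + 3\right)}{E + T} = \frac{T + 2 \cdot 3 \cdot 40}{E + T} = \frac{T + 240}{E + T} = \frac{240 + T}{E + T}$)
$-2275404 + v{\left(597,-1143 \right)} = -2275404 + \frac{240 + 597}{-1143 + 597} = -2275404 + \frac{1}{-546} \cdot 837 = -2275404 - \frac{279}{182} = - \frac{414123807}{182}$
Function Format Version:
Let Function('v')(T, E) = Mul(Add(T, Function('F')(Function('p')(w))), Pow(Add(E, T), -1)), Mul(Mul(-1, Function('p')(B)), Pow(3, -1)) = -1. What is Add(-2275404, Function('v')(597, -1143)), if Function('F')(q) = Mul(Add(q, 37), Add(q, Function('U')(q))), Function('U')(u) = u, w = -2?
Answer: Rational(-414123807, 182) ≈ -2.2754e+6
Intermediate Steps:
Function('p')(B) = 3 (Function('p')(B) = Mul(-3, -1) = 3)
Function('F')(q) = Mul(2, q, Add(37, q)) (Function('F')(q) = Mul(Add(q, 37), Add(q, q)) = Mul(Add(37, q), Mul(2, q)) = Mul(2, q, Add(37, q)))
Function('v')(T, E) = Mul(Pow(Add(E, T), -1), Add(240, T)) (Function('v')(T, E) = Mul(Add(T, Mul(2, 3, Add(37, 3))), Pow(Add(E, T), -1)) = Mul(Add(T, Mul(2, 3, 40)), Pow(Add(E, T), -1)) = Mul(Add(T, 240), Pow(Add(E, T), -1)) = Mul(Add(240, T), Pow(Add(E, T), -1)) = Mul(Pow(Add(E, T), -1), Add(240, T)))
Add(-2275404, Function('v')(597, -1143)) = Add(-2275404, Mul(Pow(Add(-1143, 597), -1), Add(240, 597))) = Add(-2275404, Mul(Pow(-546, -1), 837)) = Add(-2275404, Mul(Rational(-1, 546), 837)) = Add(-2275404, Rational(-279, 182)) = Rational(-414123807, 182)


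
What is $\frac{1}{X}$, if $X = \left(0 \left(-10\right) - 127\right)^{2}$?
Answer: $\frac{1}{16129} \approx 6.2 \cdot 10^{-5}$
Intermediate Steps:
$X = 16129$ ($X = \left(0 - 127\right)^{2} = \left(-127\right)^{2} = 16129$)
$\frac{1}{X} = \frac{1}{16129}$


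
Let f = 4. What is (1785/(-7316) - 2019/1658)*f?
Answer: -8865267/1516241 ≈ -5.8469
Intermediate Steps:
(1785/(-7316) - 2019/1658)*f = (1785/(-7316) - 2019/1658)*4 = (1785*(-1/7316) - 2019*1/1658)*4 = (-1785/7316 - 2019/1658)*4 = -8865267/6064964*4 = -8865267/1516241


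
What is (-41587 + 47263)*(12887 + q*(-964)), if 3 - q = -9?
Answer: 7486644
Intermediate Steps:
q = 12 (q = 3 - 1*(-9) = 3 + 9 = 12)
(-41587 + 47263)*(12887 + q*(-964)) = (-41587 + 47263)*(12887 + 12*(-964)) = 5676*(12887 - 11568) = 5676*1319 = 7486644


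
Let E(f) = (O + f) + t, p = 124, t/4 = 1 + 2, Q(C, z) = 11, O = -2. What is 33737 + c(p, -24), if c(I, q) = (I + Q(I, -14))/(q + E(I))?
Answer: 742241/22 ≈ 33738.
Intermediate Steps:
t = 12 (t = 4*(1 + 2) = 4*3 = 12)
E(f) = 10 + f (E(f) = (-2 + f) + 12 = 10 + f)
c(I, q) = (11 + I)/(10 + I + q) (c(I, q) = (I + 11)/(q + (10 + I)) = (11 + I)/(10 + I + q))
33737 + c(p, -24) = 33737 + (11 + 124)/(10 + 124 - 24) = 33737 + 135/110 = 33737 + (1/110)*135 = 33737 + 27/22 = 742241/22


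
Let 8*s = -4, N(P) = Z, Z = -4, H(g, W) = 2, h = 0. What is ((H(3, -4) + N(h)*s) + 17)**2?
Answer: 441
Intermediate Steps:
N(P) = -4
s = -1/2 (s = (1/8)*(-4) = -1/2 ≈ -0.50000)
((H(3, -4) + N(h)*s) + 17)**2 = ((2 - 4*(-1/2)) + 17)**2 = ((2 + 2) + 17)**2 = (4 + 17)**2 = 21**2 = 441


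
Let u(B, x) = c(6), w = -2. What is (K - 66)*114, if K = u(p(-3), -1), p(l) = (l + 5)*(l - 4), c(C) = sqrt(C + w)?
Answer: -7296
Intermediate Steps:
c(C) = sqrt(-2 + C) (c(C) = sqrt(C - 2) = sqrt(-2 + C))
p(l) = (-4 + l)*(5 + l) (p(l) = (5 + l)*(-4 + l) = (-4 + l)*(5 + l))
u(B, x) = 2 (u(B, x) = sqrt(-2 + 6) = sqrt(4) = 2)
K = 2
(K - 66)*114 = (2 - 66)*114 = -64*114 = -7296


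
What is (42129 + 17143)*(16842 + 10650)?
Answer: 1629505824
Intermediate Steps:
(42129 + 17143)*(16842 + 10650) = 59272*27492 = 1629505824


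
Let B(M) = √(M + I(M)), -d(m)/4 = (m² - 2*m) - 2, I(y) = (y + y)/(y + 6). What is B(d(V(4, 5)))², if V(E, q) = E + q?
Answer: -28792/119 ≈ -241.95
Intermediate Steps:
I(y) = 2*y/(6 + y) (I(y) = (2*y)/(6 + y) = 2*y/(6 + y))
d(m) = 8 - 4*m² + 8*m (d(m) = -4*((m² - 2*m) - 2) = -4*(-2 + m² - 2*m) = 8 - 4*m² + 8*m)
B(M) = √(M + 2*M/(6 + M))
B(d(V(4, 5)))² = (√((8 - 4*(4 + 5)² + 8*(4 + 5))*(8 + (8 - 4*(4 + 5)² + 8*(4 + 5)))/(6 + (8 - 4*(4 + 5)² + 8*(4 + 5)))))² = (√((8 - 4*9² + 8*9)*(8 + (8 - 4*9² + 8*9))/(6 + (8 - 4*9² + 8*9))))² = (√((8 - 4*81 + 72)*(8 + (8 - 4*81 + 72))/(6 + (8 - 4*81 + 72))))² = (√((8 - 324 + 72)*(8 + (8 - 324 + 72))/(6 + (8 - 324 + 72))))² = (√(-244*(8 - 244)/(6 - 244)))² = (√(-244*(-236)/(-238)))² = (√(-244*(-1/238)*(-236)))² = (√(-28792/119))² = (2*I*√856562/119)² = -28792/119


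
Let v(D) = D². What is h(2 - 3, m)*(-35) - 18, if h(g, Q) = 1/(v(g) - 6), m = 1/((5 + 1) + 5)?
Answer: -11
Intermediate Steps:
m = 1/11 (m = 1/(6 + 5) = 1/11 ≈ 0.090909)
h(g, Q) = 1/(-6 + g²) (h(g, Q) = 1/(g² - 6) = 1/(-6 + g²))
h(2 - 3, m)*(-35) - 18 = -35/(-6 + (2 - 3)²) - 18 = -35/(-6 + (-1)²) - 18 = -35/(-6 + 1) - 18 = -35/(-5) - 18 = -⅕*(-35) - 18 = 7 - 18 = -11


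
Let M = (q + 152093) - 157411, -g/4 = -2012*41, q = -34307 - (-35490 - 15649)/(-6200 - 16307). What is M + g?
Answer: 6534698762/22507 ≈ 2.9034e+5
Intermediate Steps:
q = -772198788/22507 (q = -34307 - (-51139)/(-22507) = -34307 - (-51139)*(-1)/22507 = -34307 - 1*51139/22507 = -34307 - 51139/22507 = -772198788/22507 ≈ -34309.)
g = 329968 (g = -(-8048)*41 = -4*(-82492) = 329968)
M = -891891014/22507 (M = (-772198788/22507 + 152093) - 157411 = 2650958363/22507 - 157411 = -891891014/22507 ≈ -39627.)
M + g = -891891014/22507 + 329968 = 6534698762/22507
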